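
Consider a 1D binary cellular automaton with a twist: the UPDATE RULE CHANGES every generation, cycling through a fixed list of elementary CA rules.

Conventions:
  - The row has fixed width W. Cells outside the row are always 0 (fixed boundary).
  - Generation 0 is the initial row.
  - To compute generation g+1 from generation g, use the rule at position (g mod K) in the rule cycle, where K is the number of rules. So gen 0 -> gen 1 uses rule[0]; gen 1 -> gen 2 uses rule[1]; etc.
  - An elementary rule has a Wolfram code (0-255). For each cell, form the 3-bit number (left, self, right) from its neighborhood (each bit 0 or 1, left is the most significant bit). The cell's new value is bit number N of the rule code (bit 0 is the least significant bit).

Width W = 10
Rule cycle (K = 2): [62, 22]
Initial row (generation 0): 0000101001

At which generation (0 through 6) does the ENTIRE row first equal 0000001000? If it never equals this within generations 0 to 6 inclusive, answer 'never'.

Answer: 6

Derivation:
Gen 0: 0000101001
Gen 1 (rule 62): 0001111111
Gen 2 (rule 22): 0010000000
Gen 3 (rule 62): 0111000000
Gen 4 (rule 22): 1000100000
Gen 5 (rule 62): 1101110000
Gen 6 (rule 22): 0000001000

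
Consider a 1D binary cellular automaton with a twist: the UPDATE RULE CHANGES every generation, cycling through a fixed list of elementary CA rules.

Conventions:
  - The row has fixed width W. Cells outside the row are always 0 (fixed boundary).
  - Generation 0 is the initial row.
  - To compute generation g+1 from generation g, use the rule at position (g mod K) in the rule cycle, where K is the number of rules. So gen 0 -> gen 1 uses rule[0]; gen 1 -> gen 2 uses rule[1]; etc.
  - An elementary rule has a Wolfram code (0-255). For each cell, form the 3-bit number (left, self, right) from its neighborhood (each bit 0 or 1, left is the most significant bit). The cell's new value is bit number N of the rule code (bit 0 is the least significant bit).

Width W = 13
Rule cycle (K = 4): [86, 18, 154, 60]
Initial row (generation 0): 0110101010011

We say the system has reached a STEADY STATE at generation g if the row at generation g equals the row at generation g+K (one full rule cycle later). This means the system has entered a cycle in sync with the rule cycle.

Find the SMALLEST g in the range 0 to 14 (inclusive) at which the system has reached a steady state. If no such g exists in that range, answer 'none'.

Gen 0: 0110101010011
Gen 1 (rule 86): 1010101011101
Gen 2 (rule 18): 0000000000000
Gen 3 (rule 154): 0000000000000
Gen 4 (rule 60): 0000000000000
Gen 5 (rule 86): 0000000000000
Gen 6 (rule 18): 0000000000000
Gen 7 (rule 154): 0000000000000
Gen 8 (rule 60): 0000000000000
Gen 9 (rule 86): 0000000000000
Gen 10 (rule 18): 0000000000000
Gen 11 (rule 154): 0000000000000
Gen 12 (rule 60): 0000000000000
Gen 13 (rule 86): 0000000000000
Gen 14 (rule 18): 0000000000000
Gen 15 (rule 154): 0000000000000
Gen 16 (rule 60): 0000000000000
Gen 17 (rule 86): 0000000000000
Gen 18 (rule 18): 0000000000000

Answer: 2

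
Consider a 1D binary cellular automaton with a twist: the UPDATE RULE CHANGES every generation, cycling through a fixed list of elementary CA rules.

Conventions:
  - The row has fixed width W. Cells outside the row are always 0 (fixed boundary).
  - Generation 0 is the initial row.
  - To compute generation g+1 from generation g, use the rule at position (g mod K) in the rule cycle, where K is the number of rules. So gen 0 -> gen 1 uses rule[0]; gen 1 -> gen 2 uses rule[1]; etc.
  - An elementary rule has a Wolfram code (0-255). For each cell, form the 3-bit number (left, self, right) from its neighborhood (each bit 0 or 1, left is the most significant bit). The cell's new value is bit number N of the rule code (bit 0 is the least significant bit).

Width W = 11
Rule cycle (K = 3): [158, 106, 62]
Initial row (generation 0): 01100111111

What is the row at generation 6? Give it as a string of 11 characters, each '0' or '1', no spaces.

Gen 0: 01100111111
Gen 1 (rule 158): 11011111110
Gen 2 (rule 106): 11110000010
Gen 3 (rule 62): 10001000111
Gen 4 (rule 158): 11011101110
Gen 5 (rule 106): 11110111010
Gen 6 (rule 62): 10001100111

Answer: 10001100111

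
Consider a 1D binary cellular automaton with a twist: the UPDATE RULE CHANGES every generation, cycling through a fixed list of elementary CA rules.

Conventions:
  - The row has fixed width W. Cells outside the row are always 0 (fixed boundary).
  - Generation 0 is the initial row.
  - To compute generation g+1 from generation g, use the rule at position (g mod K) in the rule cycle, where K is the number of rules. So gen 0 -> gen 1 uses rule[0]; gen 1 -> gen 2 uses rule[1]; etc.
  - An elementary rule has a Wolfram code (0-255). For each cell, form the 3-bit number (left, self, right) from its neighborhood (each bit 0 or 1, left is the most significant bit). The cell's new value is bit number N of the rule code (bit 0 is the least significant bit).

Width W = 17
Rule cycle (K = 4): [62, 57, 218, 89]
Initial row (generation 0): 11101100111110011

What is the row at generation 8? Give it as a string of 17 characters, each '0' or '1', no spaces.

Gen 0: 11101100111110011
Gen 1 (rule 62): 10011011100001110
Gen 2 (rule 57): 01010110011101001
Gen 3 (rule 218): 10000111111100110
Gen 4 (rule 89): 01110100000110111
Gen 5 (rule 62): 11001110001101100
Gen 6 (rule 57): 10101001101011011
Gen 7 (rule 218): 00000111100011011
Gen 8 (rule 89): 11110100111011011

Answer: 11110100111011011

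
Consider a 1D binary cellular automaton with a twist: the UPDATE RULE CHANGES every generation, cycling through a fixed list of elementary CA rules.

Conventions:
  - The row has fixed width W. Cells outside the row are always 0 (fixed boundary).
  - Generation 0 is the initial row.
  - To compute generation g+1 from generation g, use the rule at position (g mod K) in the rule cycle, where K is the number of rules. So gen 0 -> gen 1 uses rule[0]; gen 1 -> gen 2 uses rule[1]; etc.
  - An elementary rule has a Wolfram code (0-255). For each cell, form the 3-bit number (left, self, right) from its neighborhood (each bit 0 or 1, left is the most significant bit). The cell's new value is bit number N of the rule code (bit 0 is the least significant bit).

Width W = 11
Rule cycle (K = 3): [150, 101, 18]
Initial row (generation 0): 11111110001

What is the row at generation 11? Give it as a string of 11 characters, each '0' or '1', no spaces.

Gen 0: 11111110001
Gen 1 (rule 150): 01111101011
Gen 2 (rule 101): 00000111101
Gen 3 (rule 18): 00001000000
Gen 4 (rule 150): 00011100000
Gen 5 (rule 101): 11000101111
Gen 6 (rule 18): 00101000000
Gen 7 (rule 150): 01101100000
Gen 8 (rule 101): 00110101111
Gen 9 (rule 18): 01000000000
Gen 10 (rule 150): 11100000000
Gen 11 (rule 101): 00101111111

Answer: 00101111111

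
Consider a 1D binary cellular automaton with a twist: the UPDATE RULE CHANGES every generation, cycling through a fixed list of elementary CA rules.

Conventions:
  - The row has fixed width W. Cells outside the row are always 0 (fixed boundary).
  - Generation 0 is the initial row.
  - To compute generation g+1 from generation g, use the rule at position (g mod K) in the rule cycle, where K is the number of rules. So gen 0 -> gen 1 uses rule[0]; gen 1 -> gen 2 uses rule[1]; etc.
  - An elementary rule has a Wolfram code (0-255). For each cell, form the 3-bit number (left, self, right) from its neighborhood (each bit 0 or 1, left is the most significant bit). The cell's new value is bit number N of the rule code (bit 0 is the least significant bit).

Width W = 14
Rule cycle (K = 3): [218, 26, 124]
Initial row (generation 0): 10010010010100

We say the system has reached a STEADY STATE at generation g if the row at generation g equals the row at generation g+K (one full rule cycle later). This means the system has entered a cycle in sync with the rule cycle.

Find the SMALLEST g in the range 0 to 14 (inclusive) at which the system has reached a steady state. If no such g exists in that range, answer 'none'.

Gen 0: 10010010010100
Gen 1 (rule 218): 01101101100010
Gen 2 (rule 26): 11001001010101
Gen 3 (rule 124): 11101101111111
Gen 4 (rule 218): 11101101111111
Gen 5 (rule 26): 10001001000000
Gen 6 (rule 124): 11001101100000
Gen 7 (rule 218): 11111101110000
Gen 8 (rule 26): 10000001001000
Gen 9 (rule 124): 11000001101100
Gen 10 (rule 218): 11100011101110
Gen 11 (rule 26): 10010110001001
Gen 12 (rule 124): 11011111001101
Gen 13 (rule 218): 11011111111100
Gen 14 (rule 26): 10010000000010
Gen 15 (rule 124): 11011000000011
Gen 16 (rule 218): 11011100000111
Gen 17 (rule 26): 10010010001100

Answer: none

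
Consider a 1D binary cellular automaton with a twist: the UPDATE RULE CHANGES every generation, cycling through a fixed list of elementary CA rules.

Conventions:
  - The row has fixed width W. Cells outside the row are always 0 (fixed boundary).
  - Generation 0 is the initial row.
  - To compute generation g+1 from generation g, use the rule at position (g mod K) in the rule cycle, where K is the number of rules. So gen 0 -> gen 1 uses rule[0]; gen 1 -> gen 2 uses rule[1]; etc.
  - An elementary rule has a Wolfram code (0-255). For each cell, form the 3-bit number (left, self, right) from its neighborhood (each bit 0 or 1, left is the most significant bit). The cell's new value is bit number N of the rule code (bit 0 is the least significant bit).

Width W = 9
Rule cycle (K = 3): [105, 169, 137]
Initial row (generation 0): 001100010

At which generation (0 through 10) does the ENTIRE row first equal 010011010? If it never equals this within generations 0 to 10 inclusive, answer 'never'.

Answer: never

Derivation:
Gen 0: 001100010
Gen 1 (rule 105): 101101000
Gen 2 (rule 169): 011010011
Gen 3 (rule 137): 010000010
Gen 4 (rule 105): 000111000
Gen 5 (rule 169): 110110011
Gen 6 (rule 137): 100100010
Gen 7 (rule 105): 000001000
Gen 8 (rule 169): 111100011
Gen 9 (rule 137): 111001010
Gen 10 (rule 105): 101000100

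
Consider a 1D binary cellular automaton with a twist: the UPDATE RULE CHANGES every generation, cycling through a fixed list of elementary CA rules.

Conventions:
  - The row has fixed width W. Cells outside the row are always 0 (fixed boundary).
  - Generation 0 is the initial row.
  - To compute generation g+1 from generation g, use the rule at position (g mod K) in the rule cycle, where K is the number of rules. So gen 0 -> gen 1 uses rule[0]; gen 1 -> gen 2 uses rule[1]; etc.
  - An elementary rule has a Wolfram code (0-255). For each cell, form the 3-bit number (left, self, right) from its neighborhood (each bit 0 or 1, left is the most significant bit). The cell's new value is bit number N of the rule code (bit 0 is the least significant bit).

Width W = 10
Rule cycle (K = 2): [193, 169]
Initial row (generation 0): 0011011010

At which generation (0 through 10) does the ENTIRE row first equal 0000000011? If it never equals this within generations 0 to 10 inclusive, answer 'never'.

Gen 0: 0011011010
Gen 1 (rule 193): 1001001000
Gen 2 (rule 169): 0000000011
Gen 3 (rule 193): 1111111001
Gen 4 (rule 169): 1111110000
Gen 5 (rule 193): 0111110111
Gen 6 (rule 169): 0111101110
Gen 7 (rule 193): 0011100110
Gen 8 (rule 169): 1011000100
Gen 9 (rule 193): 0001010001
Gen 10 (rule 169): 1100100100

Answer: 2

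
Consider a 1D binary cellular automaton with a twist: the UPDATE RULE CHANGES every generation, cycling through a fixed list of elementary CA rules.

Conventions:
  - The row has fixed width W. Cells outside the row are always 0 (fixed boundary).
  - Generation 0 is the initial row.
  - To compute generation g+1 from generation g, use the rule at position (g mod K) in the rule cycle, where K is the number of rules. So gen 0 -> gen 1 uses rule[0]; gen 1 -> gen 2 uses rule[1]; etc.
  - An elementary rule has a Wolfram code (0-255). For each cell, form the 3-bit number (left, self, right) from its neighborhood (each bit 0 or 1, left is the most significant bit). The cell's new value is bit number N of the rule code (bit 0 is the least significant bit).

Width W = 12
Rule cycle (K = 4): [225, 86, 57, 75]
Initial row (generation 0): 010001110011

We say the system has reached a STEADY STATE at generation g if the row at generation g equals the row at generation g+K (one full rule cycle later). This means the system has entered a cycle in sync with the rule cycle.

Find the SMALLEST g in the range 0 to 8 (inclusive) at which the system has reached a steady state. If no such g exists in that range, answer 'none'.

Gen 0: 010001110011
Gen 1 (rule 225): 000100110001
Gen 2 (rule 86): 001111011011
Gen 3 (rule 57): 101000110110
Gen 4 (rule 75): 000011110110
Gen 5 (rule 225): 111001111010
Gen 6 (rule 86): 001110001011
Gen 7 (rule 57): 101001100110
Gen 8 (rule 75): 000011101110
Gen 9 (rule 225): 111001110110
Gen 10 (rule 86): 001110010011
Gen 11 (rule 57): 101001001010
Gen 12 (rule 75): 000010010000

Answer: none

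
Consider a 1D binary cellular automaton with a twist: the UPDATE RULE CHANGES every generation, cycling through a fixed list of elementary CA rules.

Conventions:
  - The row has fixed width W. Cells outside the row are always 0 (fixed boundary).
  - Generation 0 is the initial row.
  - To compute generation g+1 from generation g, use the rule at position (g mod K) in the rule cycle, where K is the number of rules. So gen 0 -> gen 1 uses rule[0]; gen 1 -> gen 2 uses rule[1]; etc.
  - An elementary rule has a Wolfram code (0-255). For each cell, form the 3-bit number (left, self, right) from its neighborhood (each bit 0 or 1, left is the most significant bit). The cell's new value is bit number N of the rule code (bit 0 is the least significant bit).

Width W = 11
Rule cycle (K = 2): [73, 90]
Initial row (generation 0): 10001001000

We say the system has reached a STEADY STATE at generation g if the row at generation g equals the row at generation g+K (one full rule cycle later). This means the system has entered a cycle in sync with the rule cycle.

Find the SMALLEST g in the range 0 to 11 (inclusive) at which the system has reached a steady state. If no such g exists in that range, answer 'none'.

Gen 0: 10001001000
Gen 1 (rule 73): 00100000011
Gen 2 (rule 90): 01010000111
Gen 3 (rule 73): 00000110101
Gen 4 (rule 90): 00001110000
Gen 5 (rule 73): 11101010111
Gen 6 (rule 90): 10100000101
Gen 7 (rule 73): 00001110000
Gen 8 (rule 90): 00011011000
Gen 9 (rule 73): 11011011011
Gen 10 (rule 90): 11011011011
Gen 11 (rule 73): 11011011011
Gen 12 (rule 90): 11011011011
Gen 13 (rule 73): 11011011011

Answer: 9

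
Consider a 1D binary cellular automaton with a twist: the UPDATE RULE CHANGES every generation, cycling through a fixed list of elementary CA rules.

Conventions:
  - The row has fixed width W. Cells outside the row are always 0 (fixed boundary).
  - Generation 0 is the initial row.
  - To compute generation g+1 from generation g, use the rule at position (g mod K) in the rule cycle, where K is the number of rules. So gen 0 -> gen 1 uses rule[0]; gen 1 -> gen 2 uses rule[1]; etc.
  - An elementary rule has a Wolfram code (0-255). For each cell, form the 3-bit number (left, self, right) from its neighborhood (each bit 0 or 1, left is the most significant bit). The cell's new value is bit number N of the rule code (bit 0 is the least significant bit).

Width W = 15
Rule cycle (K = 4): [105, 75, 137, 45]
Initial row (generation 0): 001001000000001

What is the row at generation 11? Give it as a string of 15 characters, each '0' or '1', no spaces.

Answer: 100110110000010

Derivation:
Gen 0: 001001000000001
Gen 1 (rule 105): 100000011111100
Gen 2 (rule 75): 001111110000101
Gen 3 (rule 137): 101111100110000
Gen 4 (rule 45): 111000000100111
Gen 5 (rule 105): 101011110000101
Gen 6 (rule 75): 000010010111000
Gen 7 (rule 137): 111000000110011
Gen 8 (rule 45): 100011110100010
Gen 9 (rule 105): 001010011001000
Gen 10 (rule 75): 110000111010011
Gen 11 (rule 137): 100110110000010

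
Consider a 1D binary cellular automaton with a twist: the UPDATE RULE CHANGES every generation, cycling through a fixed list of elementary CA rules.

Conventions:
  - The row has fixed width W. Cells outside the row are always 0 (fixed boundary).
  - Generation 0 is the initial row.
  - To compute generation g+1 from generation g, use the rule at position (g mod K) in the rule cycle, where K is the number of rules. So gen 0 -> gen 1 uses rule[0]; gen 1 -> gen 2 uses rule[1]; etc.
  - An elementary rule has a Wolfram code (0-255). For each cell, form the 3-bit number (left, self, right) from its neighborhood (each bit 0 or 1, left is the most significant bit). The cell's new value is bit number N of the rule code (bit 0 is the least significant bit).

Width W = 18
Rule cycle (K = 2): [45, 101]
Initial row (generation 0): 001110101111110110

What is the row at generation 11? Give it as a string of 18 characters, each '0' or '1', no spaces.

Answer: 101011111110000101

Derivation:
Gen 0: 001110101111110110
Gen 1 (rule 45): 101001111000001100
Gen 2 (rule 101): 111000001011100101
Gen 3 (rule 45): 100011101110000111
Gen 4 (rule 101): 101000110010110001
Gen 5 (rule 45): 111010100011100101
Gen 6 (rule 101): 001111101000100111
Gen 7 (rule 45): 101000011010100100
Gen 8 (rule 101): 111011001111100101
Gen 9 (rule 45): 100110001000000111
Gen 10 (rule 101): 100010101011110001
Gen 11 (rule 45): 101011111110000101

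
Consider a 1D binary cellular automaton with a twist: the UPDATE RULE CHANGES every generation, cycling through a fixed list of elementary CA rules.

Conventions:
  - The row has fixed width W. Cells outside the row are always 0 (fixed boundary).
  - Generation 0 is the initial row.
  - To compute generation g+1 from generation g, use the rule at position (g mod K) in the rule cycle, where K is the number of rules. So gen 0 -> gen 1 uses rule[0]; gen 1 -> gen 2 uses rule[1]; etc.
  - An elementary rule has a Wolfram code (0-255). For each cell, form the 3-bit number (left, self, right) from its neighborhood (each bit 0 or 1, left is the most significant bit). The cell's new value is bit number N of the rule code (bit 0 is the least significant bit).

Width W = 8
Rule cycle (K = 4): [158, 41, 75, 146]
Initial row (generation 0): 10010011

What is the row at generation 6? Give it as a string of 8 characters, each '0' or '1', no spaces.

Gen 0: 10010011
Gen 1 (rule 158): 11111110
Gen 2 (rule 41): 10000000
Gen 3 (rule 75): 00111111
Gen 4 (rule 146): 01011110
Gen 5 (rule 158): 11011101
Gen 6 (rule 41): 10110010

Answer: 10110010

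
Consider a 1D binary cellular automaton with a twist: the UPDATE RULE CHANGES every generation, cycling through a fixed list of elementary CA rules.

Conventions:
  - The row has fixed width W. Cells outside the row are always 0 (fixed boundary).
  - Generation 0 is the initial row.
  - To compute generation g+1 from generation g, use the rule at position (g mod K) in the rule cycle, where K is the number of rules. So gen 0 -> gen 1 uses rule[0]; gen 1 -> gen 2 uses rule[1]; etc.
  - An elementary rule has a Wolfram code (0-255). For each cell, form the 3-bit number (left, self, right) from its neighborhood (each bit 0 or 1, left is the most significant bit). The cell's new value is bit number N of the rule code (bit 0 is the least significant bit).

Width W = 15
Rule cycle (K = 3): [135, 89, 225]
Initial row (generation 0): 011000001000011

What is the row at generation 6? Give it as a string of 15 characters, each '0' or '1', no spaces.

Gen 0: 011000001000011
Gen 1 (rule 135): 100011111011100
Gen 2 (rule 89): 011010001010111
Gen 3 (rule 225): 001100100101011
Gen 4 (rule 135): 110001101101000
Gen 5 (rule 89): 111101101100111
Gen 6 (rule 225): 011110110100011

Answer: 011110110100011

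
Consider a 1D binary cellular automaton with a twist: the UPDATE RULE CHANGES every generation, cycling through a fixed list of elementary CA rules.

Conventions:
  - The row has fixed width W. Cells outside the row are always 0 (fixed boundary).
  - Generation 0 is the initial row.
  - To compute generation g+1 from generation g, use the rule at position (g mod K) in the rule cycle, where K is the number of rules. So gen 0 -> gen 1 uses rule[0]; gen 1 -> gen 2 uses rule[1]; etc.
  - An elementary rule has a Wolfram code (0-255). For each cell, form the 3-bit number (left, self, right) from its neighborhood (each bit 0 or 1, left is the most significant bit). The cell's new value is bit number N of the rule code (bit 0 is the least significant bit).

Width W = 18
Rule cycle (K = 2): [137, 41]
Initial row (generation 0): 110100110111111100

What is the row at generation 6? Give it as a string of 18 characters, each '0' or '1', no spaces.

Gen 0: 110100110111111100
Gen 1 (rule 137): 100000100111111001
Gen 2 (rule 41): 001110000100000000
Gen 3 (rule 137): 101100110001111111
Gen 4 (rule 41): 011000100101000000
Gen 5 (rule 137): 010010000000011111
Gen 6 (rule 41): 000000111111010000

Answer: 000000111111010000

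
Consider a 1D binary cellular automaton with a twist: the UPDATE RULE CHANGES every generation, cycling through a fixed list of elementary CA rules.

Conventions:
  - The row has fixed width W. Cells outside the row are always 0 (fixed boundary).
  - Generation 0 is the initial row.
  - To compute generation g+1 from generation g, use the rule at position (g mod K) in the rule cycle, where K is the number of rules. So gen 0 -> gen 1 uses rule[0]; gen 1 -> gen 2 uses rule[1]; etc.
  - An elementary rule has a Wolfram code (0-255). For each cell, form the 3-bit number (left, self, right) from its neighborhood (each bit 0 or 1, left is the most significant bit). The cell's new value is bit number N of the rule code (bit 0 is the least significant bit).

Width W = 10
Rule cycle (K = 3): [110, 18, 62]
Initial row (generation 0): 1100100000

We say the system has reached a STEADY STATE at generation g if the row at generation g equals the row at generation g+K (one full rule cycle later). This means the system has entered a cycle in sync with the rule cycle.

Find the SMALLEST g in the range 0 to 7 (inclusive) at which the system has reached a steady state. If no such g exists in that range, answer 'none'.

Answer: none

Derivation:
Gen 0: 1100100000
Gen 1 (rule 110): 1101100000
Gen 2 (rule 18): 0000010000
Gen 3 (rule 62): 0000111000
Gen 4 (rule 110): 0001101000
Gen 5 (rule 18): 0010000100
Gen 6 (rule 62): 0111001110
Gen 7 (rule 110): 1101011010
Gen 8 (rule 18): 0000000001
Gen 9 (rule 62): 0000000011
Gen 10 (rule 110): 0000000111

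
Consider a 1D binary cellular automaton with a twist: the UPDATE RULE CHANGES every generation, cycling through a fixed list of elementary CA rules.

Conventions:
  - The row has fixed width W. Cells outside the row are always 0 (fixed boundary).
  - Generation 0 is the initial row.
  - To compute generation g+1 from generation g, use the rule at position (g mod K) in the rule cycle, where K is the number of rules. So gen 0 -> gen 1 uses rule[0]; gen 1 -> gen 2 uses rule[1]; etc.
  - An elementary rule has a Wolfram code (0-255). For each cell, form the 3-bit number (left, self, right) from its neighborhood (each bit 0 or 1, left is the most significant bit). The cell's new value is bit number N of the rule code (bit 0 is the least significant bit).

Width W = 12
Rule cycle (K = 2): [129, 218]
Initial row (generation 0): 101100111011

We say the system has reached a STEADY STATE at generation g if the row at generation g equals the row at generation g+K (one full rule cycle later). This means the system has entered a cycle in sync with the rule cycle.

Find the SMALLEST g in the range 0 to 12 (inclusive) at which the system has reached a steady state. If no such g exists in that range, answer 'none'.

Answer: 10

Derivation:
Gen 0: 101100111011
Gen 1 (rule 129): 000000010000
Gen 2 (rule 218): 000000101000
Gen 3 (rule 129): 111110000011
Gen 4 (rule 218): 111111000111
Gen 5 (rule 129): 011110010010
Gen 6 (rule 218): 111111101101
Gen 7 (rule 129): 011111000000
Gen 8 (rule 218): 111111100000
Gen 9 (rule 129): 011111001111
Gen 10 (rule 218): 111111111111
Gen 11 (rule 129): 011111111110
Gen 12 (rule 218): 111111111111
Gen 13 (rule 129): 011111111110
Gen 14 (rule 218): 111111111111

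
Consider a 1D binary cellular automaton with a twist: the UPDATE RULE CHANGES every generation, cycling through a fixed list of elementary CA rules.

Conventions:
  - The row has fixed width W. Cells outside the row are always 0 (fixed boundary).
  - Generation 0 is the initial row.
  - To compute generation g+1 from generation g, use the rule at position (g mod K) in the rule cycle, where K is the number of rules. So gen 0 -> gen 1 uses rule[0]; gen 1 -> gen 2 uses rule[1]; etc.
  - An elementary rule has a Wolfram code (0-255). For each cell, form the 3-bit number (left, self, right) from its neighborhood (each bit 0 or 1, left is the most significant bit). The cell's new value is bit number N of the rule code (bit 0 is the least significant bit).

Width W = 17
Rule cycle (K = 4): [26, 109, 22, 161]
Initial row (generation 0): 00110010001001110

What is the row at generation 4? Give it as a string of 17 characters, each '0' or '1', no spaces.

Gen 0: 00110010001001110
Gen 1 (rule 26): 01101101010111001
Gen 2 (rule 109): 01111111111101001
Gen 3 (rule 22): 10000000000001111
Gen 4 (rule 161): 00111111111100110

Answer: 00111111111100110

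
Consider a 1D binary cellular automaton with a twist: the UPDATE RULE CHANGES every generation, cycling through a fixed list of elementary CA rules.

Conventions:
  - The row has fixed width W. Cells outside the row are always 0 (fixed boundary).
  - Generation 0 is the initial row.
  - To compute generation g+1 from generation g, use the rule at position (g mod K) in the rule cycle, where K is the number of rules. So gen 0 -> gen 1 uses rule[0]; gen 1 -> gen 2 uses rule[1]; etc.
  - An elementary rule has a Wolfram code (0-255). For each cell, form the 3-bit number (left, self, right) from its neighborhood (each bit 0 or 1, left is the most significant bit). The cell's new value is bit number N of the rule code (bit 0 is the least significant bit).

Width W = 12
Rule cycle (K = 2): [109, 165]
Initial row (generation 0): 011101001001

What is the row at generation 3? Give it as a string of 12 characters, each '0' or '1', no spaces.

Gen 0: 011101001001
Gen 1 (rule 109): 010111001001
Gen 2 (rule 165): 011010001001
Gen 3 (rule 109): 011110101001

Answer: 011110101001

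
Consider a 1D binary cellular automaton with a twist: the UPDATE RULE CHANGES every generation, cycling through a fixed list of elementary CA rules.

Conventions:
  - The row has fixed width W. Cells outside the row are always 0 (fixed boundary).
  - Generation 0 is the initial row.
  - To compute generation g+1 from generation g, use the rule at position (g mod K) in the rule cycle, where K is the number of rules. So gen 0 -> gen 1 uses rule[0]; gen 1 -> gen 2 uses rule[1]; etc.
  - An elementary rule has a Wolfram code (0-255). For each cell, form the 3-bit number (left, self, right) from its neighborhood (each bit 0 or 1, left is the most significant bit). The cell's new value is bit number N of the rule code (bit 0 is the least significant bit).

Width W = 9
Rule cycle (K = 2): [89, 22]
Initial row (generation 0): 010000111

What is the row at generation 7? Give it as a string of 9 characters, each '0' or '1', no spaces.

Answer: 001011111

Derivation:
Gen 0: 010000111
Gen 1 (rule 89): 001110101
Gen 2 (rule 22): 010000101
Gen 3 (rule 89): 001110000
Gen 4 (rule 22): 010001000
Gen 5 (rule 89): 001100111
Gen 6 (rule 22): 010011000
Gen 7 (rule 89): 001011111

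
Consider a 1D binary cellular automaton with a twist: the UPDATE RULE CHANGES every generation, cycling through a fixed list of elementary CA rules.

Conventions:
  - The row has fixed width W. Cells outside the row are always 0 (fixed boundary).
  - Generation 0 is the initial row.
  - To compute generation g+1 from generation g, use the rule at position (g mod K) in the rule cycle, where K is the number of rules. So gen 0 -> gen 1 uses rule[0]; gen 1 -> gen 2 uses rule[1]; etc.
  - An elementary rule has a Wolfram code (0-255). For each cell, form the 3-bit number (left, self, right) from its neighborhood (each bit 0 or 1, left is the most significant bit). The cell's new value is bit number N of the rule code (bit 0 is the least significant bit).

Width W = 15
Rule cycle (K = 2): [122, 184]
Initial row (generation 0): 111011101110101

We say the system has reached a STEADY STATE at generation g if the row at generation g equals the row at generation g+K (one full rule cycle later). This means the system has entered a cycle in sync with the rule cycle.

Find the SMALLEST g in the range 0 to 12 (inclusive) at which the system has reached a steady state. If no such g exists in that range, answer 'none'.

Answer: none

Derivation:
Gen 0: 111011101110101
Gen 1 (rule 122): 101110111011010
Gen 2 (rule 184): 011101110110101
Gen 3 (rule 122): 110111011111010
Gen 4 (rule 184): 101110111110101
Gen 5 (rule 122): 011011100011010
Gen 6 (rule 184): 010111010010101
Gen 7 (rule 122): 101101101101010
Gen 8 (rule 184): 011011011010101
Gen 9 (rule 122): 111111111101010
Gen 10 (rule 184): 111111111010101
Gen 11 (rule 122): 100000001101010
Gen 12 (rule 184): 010000001010101
Gen 13 (rule 122): 101000010101010
Gen 14 (rule 184): 010100001010101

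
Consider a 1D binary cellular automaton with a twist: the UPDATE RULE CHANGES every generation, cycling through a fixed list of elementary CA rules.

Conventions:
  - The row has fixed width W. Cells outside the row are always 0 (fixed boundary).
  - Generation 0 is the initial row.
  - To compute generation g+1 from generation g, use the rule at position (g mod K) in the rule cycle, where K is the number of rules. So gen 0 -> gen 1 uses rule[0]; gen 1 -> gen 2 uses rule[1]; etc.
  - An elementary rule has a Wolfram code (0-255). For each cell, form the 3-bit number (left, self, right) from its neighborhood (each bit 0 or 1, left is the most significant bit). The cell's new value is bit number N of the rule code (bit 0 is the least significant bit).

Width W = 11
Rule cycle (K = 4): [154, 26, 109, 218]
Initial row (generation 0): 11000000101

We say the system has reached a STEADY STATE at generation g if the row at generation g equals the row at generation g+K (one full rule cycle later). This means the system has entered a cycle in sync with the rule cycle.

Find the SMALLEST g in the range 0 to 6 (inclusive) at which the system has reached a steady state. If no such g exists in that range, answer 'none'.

Answer: none

Derivation:
Gen 0: 11000000101
Gen 1 (rule 154): 10100001000
Gen 2 (rule 26): 00010010100
Gen 3 (rule 109): 11010011101
Gen 4 (rule 218): 11001111100
Gen 5 (rule 154): 10111111010
Gen 6 (rule 26): 00100000001
Gen 7 (rule 109): 10101111101
Gen 8 (rule 218): 00001111100
Gen 9 (rule 154): 00011111010
Gen 10 (rule 26): 00110000001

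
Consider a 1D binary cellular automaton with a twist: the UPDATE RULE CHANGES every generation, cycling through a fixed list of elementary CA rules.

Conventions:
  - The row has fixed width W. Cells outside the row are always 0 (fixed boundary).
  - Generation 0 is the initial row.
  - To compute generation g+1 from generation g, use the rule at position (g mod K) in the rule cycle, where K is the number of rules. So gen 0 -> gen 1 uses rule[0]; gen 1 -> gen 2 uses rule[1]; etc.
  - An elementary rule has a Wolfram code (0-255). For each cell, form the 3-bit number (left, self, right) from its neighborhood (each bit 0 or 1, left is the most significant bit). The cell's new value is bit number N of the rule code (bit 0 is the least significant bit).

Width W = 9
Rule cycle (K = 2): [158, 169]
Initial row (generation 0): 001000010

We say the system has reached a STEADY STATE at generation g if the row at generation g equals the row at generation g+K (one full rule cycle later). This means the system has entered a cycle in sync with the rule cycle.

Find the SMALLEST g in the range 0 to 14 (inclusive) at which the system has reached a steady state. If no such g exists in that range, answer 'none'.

Gen 0: 001000010
Gen 1 (rule 158): 011100111
Gen 2 (rule 169): 011000110
Gen 3 (rule 158): 110101101
Gen 4 (rule 169): 101011010
Gen 5 (rule 158): 101010011
Gen 6 (rule 169): 010100010
Gen 7 (rule 158): 110110111
Gen 8 (rule 169): 101101110
Gen 9 (rule 158): 101001101
Gen 10 (rule 169): 010001010
Gen 11 (rule 158): 111011011
Gen 12 (rule 169): 110110110
Gen 13 (rule 158): 100100101
Gen 14 (rule 169): 000000010
Gen 15 (rule 158): 000000111
Gen 16 (rule 169): 111110110

Answer: none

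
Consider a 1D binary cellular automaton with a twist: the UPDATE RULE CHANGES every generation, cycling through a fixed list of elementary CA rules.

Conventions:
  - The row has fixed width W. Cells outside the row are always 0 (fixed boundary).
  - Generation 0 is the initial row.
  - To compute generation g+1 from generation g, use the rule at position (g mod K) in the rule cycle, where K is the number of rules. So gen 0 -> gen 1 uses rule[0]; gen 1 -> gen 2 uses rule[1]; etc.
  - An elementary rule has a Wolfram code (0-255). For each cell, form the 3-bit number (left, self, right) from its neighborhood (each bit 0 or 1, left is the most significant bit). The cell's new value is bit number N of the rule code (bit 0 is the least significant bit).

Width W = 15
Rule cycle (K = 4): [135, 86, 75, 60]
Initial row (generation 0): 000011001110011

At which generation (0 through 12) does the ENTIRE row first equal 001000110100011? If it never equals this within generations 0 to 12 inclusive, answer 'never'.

Answer: 8

Derivation:
Gen 0: 000011001110011
Gen 1 (rule 135): 111100010100100
Gen 2 (rule 86): 000110110111110
Gen 3 (rule 75): 111110110100010
Gen 4 (rule 60): 100001101110011
Gen 5 (rule 135): 101110000100100
Gen 6 (rule 86): 100011001111110
Gen 7 (rule 75): 001111011000010
Gen 8 (rule 60): 001000110100011
Gen 9 (rule 135): 111011000101100
Gen 10 (rule 86): 001001101100110
Gen 11 (rule 75): 110011101101110
Gen 12 (rule 60): 101010011011001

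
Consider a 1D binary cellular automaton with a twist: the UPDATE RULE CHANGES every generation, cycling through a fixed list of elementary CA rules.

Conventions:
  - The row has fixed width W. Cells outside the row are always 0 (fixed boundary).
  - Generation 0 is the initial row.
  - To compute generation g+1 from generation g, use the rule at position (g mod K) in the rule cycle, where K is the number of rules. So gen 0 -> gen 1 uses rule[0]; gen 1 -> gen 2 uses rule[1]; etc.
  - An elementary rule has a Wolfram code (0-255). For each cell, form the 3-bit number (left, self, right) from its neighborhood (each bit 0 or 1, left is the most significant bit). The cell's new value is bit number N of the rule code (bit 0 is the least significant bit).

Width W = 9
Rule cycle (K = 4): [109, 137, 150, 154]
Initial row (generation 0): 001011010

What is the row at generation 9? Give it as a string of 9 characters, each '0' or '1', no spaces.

Gen 0: 001011010
Gen 1 (rule 109): 101111110
Gen 2 (rule 137): 001111100
Gen 3 (rule 150): 010111010
Gen 4 (rule 154): 100110001
Gen 5 (rule 109): 100110101
Gen 6 (rule 137): 000100000
Gen 7 (rule 150): 001110000
Gen 8 (rule 154): 011101000
Gen 9 (rule 109): 010111011

Answer: 010111011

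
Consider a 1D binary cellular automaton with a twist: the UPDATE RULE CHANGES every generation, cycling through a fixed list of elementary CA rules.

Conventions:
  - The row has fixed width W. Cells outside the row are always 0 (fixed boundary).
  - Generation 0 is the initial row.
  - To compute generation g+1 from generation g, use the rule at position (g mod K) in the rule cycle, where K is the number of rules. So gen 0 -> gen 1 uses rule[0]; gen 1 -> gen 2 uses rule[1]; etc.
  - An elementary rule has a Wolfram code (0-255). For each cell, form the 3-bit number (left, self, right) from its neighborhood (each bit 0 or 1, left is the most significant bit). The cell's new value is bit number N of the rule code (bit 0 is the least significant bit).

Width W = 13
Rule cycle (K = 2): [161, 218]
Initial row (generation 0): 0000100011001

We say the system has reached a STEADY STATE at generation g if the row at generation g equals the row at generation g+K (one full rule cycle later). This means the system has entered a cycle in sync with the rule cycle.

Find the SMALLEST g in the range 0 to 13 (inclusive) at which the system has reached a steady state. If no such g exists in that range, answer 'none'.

Answer: 12

Derivation:
Gen 0: 0000100011001
Gen 1 (rule 161): 1110001000000
Gen 2 (rule 218): 1111010100000
Gen 3 (rule 161): 0110101001111
Gen 4 (rule 218): 1110000111111
Gen 5 (rule 161): 0100110011110
Gen 6 (rule 218): 1011111111111
Gen 7 (rule 161): 0101111111110
Gen 8 (rule 218): 1001111111111
Gen 9 (rule 161): 0000111111110
Gen 10 (rule 218): 0001111111111
Gen 11 (rule 161): 1100111111110
Gen 12 (rule 218): 1111111111111
Gen 13 (rule 161): 0111111111110
Gen 14 (rule 218): 1111111111111
Gen 15 (rule 161): 0111111111110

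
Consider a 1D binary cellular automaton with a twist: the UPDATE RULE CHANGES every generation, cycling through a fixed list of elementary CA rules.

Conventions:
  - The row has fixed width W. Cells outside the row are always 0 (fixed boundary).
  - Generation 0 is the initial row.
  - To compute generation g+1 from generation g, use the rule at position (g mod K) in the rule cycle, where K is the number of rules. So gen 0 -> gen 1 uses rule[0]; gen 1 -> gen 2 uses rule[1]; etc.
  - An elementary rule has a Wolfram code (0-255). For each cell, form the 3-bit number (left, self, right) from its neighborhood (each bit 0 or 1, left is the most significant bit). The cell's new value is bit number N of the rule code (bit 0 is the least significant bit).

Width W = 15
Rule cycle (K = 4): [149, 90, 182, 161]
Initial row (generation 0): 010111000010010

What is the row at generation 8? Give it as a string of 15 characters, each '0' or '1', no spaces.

Gen 0: 010111000010010
Gen 1 (rule 149): 010010111011011
Gen 2 (rule 90): 101100101011011
Gen 3 (rule 182): 110011111100100
Gen 4 (rule 161): 000001111000001
Gen 5 (rule 149): 111100110111101
Gen 6 (rule 90): 100111110100100
Gen 7 (rule 182): 111011101111110
Gen 8 (rule 161): 010101010111100

Answer: 010101010111100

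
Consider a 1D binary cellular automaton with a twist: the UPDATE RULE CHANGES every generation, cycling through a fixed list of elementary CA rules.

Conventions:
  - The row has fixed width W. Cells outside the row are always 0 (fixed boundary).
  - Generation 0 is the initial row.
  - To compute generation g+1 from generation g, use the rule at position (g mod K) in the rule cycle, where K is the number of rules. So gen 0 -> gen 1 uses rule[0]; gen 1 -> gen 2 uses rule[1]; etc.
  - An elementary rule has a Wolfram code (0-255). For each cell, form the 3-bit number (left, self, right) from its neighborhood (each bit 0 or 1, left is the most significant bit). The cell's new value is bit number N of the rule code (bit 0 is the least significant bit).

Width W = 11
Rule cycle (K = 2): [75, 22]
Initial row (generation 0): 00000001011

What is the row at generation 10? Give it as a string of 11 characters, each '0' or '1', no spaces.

Answer: 00000000001

Derivation:
Gen 0: 00000001011
Gen 1 (rule 75): 11111110011
Gen 2 (rule 22): 00000001100
Gen 3 (rule 75): 11111111101
Gen 4 (rule 22): 00000000001
Gen 5 (rule 75): 11111111110
Gen 6 (rule 22): 00000000001
Gen 7 (rule 75): 11111111110
Gen 8 (rule 22): 00000000001
Gen 9 (rule 75): 11111111110
Gen 10 (rule 22): 00000000001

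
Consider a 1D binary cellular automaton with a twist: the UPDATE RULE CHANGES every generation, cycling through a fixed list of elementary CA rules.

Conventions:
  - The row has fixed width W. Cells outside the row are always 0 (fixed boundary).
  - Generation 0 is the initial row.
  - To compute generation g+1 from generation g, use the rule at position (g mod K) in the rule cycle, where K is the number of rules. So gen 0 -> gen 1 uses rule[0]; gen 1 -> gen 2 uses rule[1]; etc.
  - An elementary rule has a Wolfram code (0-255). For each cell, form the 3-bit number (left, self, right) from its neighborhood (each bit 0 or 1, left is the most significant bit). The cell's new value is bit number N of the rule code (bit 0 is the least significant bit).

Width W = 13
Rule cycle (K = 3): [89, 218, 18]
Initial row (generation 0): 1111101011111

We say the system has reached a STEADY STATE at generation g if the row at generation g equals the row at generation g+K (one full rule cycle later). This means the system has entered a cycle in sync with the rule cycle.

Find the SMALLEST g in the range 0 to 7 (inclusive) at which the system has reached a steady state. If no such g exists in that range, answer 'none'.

Answer: 5

Derivation:
Gen 0: 1111101011111
Gen 1 (rule 89): 1000100010001
Gen 2 (rule 218): 0101010101010
Gen 3 (rule 18): 1000000000001
Gen 4 (rule 89): 0111111111100
Gen 5 (rule 218): 1111111111110
Gen 6 (rule 18): 0000000000001
Gen 7 (rule 89): 1111111111100
Gen 8 (rule 218): 1111111111110
Gen 9 (rule 18): 0000000000001
Gen 10 (rule 89): 1111111111100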